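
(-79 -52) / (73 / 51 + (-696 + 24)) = 6681 / 34199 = 0.20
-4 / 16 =-1 / 4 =-0.25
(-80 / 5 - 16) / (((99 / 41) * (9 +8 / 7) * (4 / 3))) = -2296 / 2343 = -0.98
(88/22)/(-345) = -4/345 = -0.01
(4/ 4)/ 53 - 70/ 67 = -3643/ 3551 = -1.03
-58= -58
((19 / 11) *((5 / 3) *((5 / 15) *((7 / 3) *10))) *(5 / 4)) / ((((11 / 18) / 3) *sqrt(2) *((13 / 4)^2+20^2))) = 133000 *sqrt(2) / 794849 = 0.24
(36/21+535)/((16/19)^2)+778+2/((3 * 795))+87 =6931665029/4273920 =1621.85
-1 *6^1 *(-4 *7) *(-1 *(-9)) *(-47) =-71064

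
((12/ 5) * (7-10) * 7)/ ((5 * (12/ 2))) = -42/ 25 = -1.68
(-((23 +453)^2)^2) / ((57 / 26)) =-1334753778176 / 57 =-23416732950.46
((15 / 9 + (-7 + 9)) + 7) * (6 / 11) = 64 / 11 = 5.82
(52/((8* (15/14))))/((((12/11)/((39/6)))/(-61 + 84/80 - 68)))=-11100089/2400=-4625.04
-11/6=-1.83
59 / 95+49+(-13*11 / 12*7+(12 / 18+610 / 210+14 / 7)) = -225229 / 7980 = -28.22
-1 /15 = -0.07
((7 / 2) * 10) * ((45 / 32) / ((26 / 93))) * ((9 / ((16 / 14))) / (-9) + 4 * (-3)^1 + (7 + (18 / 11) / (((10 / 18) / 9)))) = 265969305 / 73216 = 3632.67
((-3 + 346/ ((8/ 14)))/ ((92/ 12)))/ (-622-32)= -1205/ 10028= -0.12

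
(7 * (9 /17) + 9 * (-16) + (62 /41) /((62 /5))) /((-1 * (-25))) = -3908 /697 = -5.61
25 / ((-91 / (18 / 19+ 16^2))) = -70.59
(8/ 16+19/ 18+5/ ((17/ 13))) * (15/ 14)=4115/ 714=5.76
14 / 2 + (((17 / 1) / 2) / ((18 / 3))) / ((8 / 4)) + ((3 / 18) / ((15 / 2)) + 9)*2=9271 / 360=25.75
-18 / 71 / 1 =-18 / 71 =-0.25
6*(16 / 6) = 16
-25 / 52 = -0.48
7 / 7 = 1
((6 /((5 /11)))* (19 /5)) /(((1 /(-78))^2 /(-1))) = -7629336 /25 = -305173.44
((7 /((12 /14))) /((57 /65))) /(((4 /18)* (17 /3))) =9555 /1292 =7.40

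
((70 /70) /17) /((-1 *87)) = -1 /1479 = -0.00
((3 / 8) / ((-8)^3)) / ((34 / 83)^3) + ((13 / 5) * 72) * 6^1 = 904106680539 / 804945920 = 1123.19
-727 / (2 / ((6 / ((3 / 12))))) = -8724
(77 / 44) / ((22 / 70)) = 245 / 44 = 5.57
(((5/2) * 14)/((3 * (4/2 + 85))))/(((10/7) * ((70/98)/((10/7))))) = 49/261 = 0.19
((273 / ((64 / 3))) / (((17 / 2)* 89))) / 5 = 819 / 242080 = 0.00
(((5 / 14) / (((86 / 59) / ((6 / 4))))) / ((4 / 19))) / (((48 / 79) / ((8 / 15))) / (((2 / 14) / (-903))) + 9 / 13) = -5756335 / 23742427296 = -0.00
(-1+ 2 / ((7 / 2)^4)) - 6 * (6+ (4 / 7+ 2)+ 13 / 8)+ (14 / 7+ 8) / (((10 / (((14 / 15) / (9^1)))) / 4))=-80061901 / 1296540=-61.75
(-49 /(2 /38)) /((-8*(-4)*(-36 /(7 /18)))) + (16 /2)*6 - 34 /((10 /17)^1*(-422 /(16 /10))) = 5308703191 /109382400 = 48.53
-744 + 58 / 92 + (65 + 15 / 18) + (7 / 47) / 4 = -8788517 / 12972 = -677.50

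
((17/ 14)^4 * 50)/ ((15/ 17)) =7099285/ 57624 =123.20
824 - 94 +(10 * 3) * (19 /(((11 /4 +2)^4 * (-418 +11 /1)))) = 2037869810 /2791613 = 730.00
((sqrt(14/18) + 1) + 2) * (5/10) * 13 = 25.23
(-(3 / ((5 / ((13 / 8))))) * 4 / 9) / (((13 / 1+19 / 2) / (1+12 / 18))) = -13 / 405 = -0.03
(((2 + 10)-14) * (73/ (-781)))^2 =21316/ 609961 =0.03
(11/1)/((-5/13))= -143/5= -28.60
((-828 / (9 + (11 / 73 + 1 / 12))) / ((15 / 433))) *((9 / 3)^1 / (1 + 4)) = -314067024 / 202225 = -1553.06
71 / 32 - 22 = -633 / 32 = -19.78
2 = 2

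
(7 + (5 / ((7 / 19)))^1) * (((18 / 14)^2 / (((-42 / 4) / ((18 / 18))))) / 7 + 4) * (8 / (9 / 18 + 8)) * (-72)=-1584230400 / 285719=-5544.71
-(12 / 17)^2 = -144 / 289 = -0.50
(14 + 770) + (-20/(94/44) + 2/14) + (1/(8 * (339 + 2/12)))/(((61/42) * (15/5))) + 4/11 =63314476839/81680830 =775.14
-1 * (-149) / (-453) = -0.33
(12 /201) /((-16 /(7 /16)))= -7 /4288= -0.00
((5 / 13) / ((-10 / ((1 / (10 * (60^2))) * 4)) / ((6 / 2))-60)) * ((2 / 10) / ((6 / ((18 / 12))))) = -1 / 1563120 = -0.00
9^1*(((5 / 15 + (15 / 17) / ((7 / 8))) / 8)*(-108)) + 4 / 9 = -348239 / 2142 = -162.58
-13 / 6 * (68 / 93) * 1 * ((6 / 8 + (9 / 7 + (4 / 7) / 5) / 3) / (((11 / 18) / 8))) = -129064 / 5115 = -25.23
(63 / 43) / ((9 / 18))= 126 / 43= 2.93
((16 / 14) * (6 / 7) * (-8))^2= 147456 / 2401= 61.41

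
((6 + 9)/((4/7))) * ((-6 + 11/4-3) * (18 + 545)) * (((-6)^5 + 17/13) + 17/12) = 597372346375/832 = 717995608.62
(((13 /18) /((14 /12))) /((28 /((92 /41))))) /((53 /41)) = 299 /7791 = 0.04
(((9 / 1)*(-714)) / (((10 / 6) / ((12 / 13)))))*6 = -1388016 / 65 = -21354.09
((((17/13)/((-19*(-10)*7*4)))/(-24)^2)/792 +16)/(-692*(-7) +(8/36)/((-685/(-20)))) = 69158123276569/20937649865932800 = 0.00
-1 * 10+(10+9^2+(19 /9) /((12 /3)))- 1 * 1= 2899 /36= 80.53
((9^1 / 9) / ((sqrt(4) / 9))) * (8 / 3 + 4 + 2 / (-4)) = 111 / 4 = 27.75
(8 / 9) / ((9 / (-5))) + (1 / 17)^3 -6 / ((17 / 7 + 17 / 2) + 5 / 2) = -17589646 / 18703791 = -0.94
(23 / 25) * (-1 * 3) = -69 / 25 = -2.76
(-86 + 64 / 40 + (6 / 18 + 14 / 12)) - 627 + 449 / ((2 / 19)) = 17778 / 5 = 3555.60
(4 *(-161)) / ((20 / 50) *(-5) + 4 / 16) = 368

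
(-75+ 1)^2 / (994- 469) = 5476 / 525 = 10.43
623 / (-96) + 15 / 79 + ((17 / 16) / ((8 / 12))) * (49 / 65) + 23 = 4412419 / 246480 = 17.90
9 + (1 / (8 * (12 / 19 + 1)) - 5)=1011 / 248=4.08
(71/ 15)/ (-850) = -0.01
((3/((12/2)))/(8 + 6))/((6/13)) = 13/168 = 0.08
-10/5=-2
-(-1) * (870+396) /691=1.83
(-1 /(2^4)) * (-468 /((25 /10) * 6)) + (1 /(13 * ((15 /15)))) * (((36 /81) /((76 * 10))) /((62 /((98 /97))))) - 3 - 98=-13242115243 /133691220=-99.05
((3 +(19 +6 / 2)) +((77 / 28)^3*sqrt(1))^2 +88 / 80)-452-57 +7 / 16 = -1023027 / 20480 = -49.95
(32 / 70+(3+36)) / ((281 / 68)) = 93908 / 9835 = 9.55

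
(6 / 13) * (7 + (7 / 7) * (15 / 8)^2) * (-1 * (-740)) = 373515 / 104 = 3591.49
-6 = -6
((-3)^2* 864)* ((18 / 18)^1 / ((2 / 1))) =3888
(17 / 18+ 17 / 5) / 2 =391 / 180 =2.17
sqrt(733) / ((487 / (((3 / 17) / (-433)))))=-3 * sqrt(733) / 3584807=-0.00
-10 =-10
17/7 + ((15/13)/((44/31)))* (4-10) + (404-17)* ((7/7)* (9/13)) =40883/154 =265.47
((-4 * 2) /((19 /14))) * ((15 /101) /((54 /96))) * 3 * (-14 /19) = 125440 /36461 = 3.44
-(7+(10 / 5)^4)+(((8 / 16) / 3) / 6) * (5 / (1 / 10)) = -389 / 18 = -21.61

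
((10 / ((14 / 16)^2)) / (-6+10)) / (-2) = -80 / 49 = -1.63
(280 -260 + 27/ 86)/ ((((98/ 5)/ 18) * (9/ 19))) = 165965/ 4214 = 39.38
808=808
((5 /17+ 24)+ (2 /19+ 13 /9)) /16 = 9391 /5814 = 1.62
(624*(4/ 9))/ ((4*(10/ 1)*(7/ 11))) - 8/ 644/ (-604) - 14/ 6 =892067/ 104190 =8.56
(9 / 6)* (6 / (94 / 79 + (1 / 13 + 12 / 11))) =101673 / 26635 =3.82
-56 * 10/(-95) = 112/19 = 5.89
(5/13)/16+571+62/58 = 3450865/6032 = 572.09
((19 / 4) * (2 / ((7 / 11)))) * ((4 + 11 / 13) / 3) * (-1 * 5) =-3135 / 26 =-120.58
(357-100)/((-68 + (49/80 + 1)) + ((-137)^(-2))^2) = -7242781422160/1870934442191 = -3.87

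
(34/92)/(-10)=-17/460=-0.04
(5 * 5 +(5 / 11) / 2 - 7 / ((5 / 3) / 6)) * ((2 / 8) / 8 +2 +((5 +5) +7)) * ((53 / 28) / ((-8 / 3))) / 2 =-0.18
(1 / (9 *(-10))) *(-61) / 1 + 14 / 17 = 2297 / 1530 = 1.50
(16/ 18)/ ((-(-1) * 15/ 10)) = 16/ 27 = 0.59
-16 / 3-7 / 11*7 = -323 / 33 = -9.79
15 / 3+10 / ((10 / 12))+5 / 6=107 / 6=17.83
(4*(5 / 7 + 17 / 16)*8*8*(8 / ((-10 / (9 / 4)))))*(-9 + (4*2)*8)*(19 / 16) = -374319 / 7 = -53474.14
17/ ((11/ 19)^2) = 6137/ 121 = 50.72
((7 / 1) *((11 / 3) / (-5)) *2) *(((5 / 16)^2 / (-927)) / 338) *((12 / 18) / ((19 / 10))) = 1925 / 1714519872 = 0.00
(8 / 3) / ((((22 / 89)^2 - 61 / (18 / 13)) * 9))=-126736 / 18817923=-0.01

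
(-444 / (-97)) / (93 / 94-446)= -41736 / 4057607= -0.01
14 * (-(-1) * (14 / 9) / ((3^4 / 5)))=980 / 729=1.34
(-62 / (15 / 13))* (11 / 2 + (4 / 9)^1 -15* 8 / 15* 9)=479167 / 135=3549.39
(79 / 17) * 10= 790 / 17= 46.47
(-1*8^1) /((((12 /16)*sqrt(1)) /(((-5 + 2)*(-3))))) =-96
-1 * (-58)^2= -3364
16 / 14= 1.14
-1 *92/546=-46/273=-0.17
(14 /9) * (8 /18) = 0.69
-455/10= -91/2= -45.50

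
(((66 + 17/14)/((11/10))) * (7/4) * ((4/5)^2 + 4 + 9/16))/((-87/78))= -25456873/51040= -498.76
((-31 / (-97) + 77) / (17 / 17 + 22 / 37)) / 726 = 46250 / 692483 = 0.07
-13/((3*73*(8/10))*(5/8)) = -26/219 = -0.12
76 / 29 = 2.62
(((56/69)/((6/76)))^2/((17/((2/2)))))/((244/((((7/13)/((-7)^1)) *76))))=-86039296/577647369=-0.15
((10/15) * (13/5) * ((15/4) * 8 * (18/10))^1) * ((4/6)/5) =12.48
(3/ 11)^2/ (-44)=-9/ 5324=-0.00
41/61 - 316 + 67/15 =-284438/915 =-310.86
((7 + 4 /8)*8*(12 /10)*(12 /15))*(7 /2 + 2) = 1584 /5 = 316.80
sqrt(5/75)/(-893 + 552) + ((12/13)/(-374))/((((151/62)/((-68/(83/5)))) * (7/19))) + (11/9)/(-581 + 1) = 599898337/65487682260- sqrt(15)/5115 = 0.01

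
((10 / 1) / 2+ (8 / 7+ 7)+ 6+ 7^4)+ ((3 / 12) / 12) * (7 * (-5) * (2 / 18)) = 7318267 / 3024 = 2420.06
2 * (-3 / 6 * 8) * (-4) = 32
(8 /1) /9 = 8 /9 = 0.89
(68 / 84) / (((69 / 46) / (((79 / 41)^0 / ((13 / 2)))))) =68 / 819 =0.08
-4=-4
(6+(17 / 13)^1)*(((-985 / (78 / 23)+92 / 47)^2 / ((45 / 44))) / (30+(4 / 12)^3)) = 233774190548129 / 11807769909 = 19798.34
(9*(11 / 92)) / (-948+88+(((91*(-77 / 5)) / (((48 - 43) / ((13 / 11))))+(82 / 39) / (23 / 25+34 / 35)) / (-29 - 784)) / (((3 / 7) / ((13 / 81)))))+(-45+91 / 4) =-4316383295669717 / 193983843944362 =-22.25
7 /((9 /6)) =14 /3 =4.67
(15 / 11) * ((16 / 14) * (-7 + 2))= -600 / 77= -7.79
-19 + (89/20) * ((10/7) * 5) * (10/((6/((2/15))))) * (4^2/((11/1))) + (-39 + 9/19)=-622169/13167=-47.25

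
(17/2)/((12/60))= 85/2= 42.50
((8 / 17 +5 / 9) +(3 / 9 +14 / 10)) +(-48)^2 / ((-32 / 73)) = -5253.24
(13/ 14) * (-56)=-52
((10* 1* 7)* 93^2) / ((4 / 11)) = 1664932.50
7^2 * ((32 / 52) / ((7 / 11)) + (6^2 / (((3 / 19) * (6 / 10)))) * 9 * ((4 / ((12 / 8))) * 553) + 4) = 3212623484 / 13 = 247124883.38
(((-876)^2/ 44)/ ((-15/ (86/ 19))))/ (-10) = 2749764/ 5225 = 526.27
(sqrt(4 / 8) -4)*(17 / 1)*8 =-544 + 68*sqrt(2) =-447.83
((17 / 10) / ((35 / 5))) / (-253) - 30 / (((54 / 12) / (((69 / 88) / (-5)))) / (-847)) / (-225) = 1567838 / 398475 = 3.93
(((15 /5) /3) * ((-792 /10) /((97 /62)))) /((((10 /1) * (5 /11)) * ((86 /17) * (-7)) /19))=21808314 /3649625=5.98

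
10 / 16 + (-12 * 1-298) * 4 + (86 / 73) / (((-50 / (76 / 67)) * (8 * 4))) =-1239.38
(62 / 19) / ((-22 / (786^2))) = -19151676 / 209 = -91634.81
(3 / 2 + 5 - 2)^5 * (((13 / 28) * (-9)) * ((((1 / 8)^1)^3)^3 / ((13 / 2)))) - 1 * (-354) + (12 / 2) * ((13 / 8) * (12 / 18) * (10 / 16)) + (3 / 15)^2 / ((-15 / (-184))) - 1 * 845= -10968684711439879 / 22548578304000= -486.45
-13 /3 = -4.33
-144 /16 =-9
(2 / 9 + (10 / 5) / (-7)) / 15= -4 / 945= -0.00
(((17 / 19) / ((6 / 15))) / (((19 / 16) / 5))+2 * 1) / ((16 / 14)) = 9.99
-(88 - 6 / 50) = -87.88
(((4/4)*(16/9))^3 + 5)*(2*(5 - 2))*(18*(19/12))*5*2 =1470790/81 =18157.90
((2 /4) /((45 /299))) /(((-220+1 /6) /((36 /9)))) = -1196 /19785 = -0.06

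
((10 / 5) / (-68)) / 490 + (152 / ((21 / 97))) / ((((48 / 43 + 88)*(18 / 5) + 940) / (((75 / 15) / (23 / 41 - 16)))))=-386784564331 / 2144030894460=-0.18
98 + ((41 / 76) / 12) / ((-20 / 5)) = 97.99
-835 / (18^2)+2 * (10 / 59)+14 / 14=-23669 / 19116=-1.24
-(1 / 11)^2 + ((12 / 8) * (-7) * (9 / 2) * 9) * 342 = -35195393 / 242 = -145435.51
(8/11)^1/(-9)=-8/99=-0.08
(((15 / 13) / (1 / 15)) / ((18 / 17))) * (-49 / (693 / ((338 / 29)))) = -38675 / 2871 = -13.47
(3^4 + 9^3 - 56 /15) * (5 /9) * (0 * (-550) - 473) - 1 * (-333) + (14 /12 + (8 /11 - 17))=-125661335 /594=-211551.07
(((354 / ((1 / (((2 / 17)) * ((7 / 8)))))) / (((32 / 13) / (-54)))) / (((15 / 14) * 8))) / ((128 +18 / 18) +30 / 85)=-338247 / 469120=-0.72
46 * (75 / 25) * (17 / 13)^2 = 39882 / 169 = 235.99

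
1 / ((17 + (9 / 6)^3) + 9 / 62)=248 / 5089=0.05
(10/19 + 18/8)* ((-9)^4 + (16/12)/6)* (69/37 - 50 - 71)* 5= -3613330690/333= -10850842.91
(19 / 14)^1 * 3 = 57 / 14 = 4.07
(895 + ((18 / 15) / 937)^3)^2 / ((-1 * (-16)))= 50064.06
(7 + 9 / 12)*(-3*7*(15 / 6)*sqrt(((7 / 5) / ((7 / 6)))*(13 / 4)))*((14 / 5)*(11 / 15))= -16709*sqrt(390) / 200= -1649.88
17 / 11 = 1.55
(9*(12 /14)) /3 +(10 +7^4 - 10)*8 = 134474 /7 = 19210.57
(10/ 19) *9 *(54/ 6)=810/ 19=42.63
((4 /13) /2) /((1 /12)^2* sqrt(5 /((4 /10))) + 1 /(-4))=-20736 /33371- 1440* sqrt(2) /33371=-0.68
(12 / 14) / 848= 3 / 2968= 0.00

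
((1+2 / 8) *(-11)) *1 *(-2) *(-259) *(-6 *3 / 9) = 14245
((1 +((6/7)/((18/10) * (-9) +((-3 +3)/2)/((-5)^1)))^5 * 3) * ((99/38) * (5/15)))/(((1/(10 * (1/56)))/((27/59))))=4421299299065/62301196423368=0.07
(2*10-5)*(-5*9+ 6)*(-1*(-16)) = -9360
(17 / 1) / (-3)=-17 / 3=-5.67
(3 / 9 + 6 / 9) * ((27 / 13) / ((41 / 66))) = 1782 / 533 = 3.34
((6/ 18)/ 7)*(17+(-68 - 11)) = -2.95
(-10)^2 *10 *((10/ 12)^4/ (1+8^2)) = 15625/ 2106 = 7.42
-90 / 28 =-45 / 14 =-3.21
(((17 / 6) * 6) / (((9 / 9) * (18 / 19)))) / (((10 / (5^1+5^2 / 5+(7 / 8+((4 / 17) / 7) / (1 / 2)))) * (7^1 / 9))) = 197923 / 7840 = 25.25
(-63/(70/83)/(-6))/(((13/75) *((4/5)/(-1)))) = -18675/208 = -89.78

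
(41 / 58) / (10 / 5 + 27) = 41 / 1682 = 0.02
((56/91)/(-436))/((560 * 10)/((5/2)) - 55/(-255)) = -102/161893667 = -0.00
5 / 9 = 0.56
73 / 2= 36.50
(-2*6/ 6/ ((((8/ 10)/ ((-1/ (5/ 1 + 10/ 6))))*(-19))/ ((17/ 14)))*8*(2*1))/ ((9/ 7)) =-17/ 57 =-0.30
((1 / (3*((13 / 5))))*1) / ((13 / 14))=70 / 507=0.14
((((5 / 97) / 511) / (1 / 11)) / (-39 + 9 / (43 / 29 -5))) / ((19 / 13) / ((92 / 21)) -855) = 2236520 / 71591687670951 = 0.00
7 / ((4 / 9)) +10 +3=28.75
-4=-4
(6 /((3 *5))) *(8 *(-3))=-48 /5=-9.60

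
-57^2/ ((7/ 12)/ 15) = -584820/ 7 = -83545.71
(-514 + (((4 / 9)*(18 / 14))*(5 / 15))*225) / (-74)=1649 / 259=6.37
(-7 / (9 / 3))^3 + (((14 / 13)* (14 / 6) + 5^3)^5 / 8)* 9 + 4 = 337947926869293917 / 8911032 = 37924667633.25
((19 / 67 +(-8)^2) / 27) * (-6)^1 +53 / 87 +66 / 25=-11.04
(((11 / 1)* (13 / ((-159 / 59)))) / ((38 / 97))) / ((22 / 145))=-10787855 / 12084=-892.74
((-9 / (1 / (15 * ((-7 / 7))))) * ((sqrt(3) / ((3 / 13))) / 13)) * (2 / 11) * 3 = 270 * sqrt(3) / 11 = 42.51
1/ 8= 0.12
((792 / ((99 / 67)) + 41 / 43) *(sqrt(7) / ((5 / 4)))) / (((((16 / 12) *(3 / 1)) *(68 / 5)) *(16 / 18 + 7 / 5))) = 1039005 *sqrt(7) / 301172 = 9.13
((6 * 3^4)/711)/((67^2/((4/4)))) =54/354631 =0.00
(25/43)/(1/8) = 200/43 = 4.65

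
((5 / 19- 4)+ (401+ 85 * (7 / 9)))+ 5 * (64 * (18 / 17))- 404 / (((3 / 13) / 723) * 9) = -406499447 / 2907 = -139834.69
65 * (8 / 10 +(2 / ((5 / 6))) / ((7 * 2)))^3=59.59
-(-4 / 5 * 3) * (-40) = -96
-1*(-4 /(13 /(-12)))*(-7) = 336 /13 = 25.85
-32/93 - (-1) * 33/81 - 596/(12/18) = -893.94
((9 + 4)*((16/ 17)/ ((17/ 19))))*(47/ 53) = 185744/ 15317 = 12.13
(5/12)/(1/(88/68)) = 55/102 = 0.54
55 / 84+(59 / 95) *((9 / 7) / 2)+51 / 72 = 28127 / 15960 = 1.76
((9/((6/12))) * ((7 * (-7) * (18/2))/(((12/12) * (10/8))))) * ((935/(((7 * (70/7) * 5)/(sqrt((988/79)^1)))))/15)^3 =-1586.55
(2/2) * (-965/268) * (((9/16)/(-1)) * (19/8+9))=790335/34304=23.04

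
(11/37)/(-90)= -11/3330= -0.00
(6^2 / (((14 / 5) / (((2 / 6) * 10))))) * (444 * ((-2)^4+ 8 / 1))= 3196800 / 7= 456685.71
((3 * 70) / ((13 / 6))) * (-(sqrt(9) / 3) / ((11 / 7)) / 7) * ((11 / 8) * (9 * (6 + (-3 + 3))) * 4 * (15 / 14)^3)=-3218.70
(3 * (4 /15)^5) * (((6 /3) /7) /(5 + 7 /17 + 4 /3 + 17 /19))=661504 /4372396875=0.00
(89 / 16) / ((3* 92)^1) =89 / 4416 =0.02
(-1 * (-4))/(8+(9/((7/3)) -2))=28/69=0.41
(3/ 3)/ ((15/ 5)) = 0.33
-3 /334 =-0.01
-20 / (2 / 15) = -150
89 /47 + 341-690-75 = -19839 /47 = -422.11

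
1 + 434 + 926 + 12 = 1373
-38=-38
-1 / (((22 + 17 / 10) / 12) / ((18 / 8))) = -90 / 79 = -1.14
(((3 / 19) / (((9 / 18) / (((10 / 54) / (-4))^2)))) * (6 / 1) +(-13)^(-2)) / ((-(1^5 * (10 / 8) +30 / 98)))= -508669 / 79327755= -0.01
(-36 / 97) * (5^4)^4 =-5493164062500 / 97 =-56630557345.36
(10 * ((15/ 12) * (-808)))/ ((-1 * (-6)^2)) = 2525/ 9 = 280.56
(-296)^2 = 87616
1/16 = 0.06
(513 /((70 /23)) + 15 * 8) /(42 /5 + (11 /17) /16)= 2747064 /80353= 34.19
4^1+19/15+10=229/15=15.27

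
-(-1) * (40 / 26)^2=400 / 169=2.37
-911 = -911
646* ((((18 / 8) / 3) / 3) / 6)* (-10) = -269.17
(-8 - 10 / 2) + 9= -4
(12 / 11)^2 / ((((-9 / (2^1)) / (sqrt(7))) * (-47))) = 32 * sqrt(7) / 5687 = 0.01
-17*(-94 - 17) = 1887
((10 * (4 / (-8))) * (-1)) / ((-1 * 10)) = -1 / 2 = -0.50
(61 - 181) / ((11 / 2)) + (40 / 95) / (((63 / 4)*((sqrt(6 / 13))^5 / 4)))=-240 / 11 + 2704*sqrt(78) / 32319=-21.08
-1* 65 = -65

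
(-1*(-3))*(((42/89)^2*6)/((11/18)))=6.56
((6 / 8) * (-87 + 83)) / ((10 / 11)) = -33 / 10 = -3.30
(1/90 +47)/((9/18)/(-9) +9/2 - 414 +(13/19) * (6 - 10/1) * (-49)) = -0.17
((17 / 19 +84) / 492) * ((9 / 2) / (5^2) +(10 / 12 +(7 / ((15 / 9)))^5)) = 19778288239 / 87637500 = 225.68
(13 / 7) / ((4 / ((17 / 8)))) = 0.99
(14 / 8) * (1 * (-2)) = -7 / 2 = -3.50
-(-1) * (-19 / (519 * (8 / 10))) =-95 / 2076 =-0.05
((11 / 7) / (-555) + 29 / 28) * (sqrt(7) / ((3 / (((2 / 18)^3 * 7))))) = 16051 * sqrt(7) / 4855140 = 0.01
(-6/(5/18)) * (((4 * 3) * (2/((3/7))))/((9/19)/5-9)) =6384/47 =135.83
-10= -10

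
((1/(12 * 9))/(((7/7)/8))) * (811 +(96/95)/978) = 8372234/139365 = 60.07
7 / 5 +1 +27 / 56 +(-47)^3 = -103820.12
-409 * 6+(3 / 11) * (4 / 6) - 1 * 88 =-27960 / 11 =-2541.82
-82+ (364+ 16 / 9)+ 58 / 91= 232936 / 819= 284.42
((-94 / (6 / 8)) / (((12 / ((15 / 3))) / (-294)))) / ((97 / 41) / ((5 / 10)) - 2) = 67445 / 12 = 5620.42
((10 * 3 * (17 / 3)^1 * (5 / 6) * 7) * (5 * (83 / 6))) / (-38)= -1805.01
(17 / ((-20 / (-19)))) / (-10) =-323 / 200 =-1.62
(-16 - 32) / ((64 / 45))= -135 / 4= -33.75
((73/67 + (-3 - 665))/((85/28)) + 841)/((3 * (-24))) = -1179457/136680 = -8.63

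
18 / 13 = 1.38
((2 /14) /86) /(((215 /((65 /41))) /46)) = 299 /530663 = 0.00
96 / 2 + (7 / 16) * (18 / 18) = 775 / 16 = 48.44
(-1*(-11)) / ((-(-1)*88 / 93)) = 93 / 8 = 11.62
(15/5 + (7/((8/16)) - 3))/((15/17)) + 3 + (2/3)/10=284/15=18.93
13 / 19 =0.68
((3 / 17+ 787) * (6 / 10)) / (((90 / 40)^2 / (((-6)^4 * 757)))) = 7779973632 / 85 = 91529101.55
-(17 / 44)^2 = -289 / 1936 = -0.15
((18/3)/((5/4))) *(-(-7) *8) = 1344/5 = 268.80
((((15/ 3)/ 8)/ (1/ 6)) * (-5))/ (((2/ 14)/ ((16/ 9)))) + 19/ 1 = -643/ 3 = -214.33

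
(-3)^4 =81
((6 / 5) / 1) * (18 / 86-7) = -1752 / 215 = -8.15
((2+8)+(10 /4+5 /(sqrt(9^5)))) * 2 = 25.04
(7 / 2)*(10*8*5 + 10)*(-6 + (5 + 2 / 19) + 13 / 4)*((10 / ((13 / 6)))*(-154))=-593358150 / 247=-2402259.72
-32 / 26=-16 / 13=-1.23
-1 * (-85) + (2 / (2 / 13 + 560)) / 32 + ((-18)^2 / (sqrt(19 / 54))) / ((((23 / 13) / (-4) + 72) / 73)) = 9903533 / 116512 + 3689712 * sqrt(114) / 70699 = 642.23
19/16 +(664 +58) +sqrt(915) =sqrt(915) +11571/16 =753.44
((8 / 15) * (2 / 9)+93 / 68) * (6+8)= 95501 / 4590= 20.81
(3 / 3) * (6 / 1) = 6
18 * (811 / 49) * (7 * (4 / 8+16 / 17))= 51093 / 17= 3005.47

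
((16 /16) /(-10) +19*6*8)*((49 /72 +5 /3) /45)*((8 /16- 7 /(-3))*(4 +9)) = 340585531 /194400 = 1751.98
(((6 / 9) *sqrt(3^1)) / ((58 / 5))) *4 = 20 *sqrt(3) / 87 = 0.40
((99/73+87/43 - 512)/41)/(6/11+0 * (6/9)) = -8781080/386097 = -22.74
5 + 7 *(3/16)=101/16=6.31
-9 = -9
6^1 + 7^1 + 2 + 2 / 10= 76 / 5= 15.20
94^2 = 8836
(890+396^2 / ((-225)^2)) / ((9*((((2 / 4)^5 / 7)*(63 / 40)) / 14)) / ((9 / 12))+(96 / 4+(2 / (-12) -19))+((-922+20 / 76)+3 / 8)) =-28507675392 / 29255397625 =-0.97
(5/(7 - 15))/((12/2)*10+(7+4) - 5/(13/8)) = -0.01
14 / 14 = 1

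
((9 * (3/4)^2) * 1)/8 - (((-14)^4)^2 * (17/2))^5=-39758136950748272978532549651041318956253227545264047/128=-310610444927720882644785500000000000000000000000000.00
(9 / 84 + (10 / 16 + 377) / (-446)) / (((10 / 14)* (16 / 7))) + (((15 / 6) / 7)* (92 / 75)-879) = -5269026149 / 5994240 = -879.01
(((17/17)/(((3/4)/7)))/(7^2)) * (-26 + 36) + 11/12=79/28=2.82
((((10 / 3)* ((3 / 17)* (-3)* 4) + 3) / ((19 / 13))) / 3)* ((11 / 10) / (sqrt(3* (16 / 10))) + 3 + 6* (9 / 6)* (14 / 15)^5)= -236493751 / 27253125 - 3289* sqrt(30) / 38760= -9.14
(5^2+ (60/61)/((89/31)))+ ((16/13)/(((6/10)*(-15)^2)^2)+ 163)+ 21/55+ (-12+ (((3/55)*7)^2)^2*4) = 83242877589836867/470805448595625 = 176.81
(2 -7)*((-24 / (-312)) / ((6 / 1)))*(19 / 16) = -95 / 1248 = -0.08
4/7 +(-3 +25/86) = -1287/602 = -2.14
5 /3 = 1.67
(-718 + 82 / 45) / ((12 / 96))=-257824 / 45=-5729.42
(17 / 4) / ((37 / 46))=391 / 74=5.28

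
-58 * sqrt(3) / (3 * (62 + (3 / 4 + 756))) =-232 * sqrt(3) / 9825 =-0.04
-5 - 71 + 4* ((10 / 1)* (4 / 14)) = -452 / 7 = -64.57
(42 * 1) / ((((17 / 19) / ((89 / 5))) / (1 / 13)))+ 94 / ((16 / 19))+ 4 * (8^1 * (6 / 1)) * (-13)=-20509699 / 8840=-2320.10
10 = 10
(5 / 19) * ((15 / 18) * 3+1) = 35 / 38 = 0.92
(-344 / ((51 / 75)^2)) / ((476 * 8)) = -26875 / 137564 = -0.20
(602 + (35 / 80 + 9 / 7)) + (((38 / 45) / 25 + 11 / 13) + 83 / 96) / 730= 1443797707531 / 2391480000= 603.73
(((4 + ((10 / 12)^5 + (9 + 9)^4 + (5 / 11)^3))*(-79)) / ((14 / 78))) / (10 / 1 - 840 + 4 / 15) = 43931866363775 / 788889024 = 55688.27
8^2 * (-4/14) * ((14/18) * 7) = -896/9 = -99.56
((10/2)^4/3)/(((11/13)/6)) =16250/11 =1477.27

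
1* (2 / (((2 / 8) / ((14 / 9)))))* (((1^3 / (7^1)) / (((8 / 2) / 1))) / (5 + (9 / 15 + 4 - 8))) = 5 / 18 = 0.28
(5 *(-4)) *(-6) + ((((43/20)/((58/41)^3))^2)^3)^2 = 1496518859966499758494680266834209478223851406755484741209801763281971884035361841/12467165256423724679798918151096818140187824653647471663345802674176000000000000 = 120.04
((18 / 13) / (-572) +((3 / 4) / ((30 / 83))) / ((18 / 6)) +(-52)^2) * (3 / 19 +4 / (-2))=-4223534539 / 847704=-4982.32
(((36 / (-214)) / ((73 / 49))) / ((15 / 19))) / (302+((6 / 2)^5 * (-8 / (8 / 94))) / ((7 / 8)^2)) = 136857 / 28258049975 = 0.00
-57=-57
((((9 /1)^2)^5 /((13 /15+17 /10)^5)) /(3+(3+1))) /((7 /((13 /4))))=275368798068975000 /132632423693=2076180.10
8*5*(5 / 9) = 200 / 9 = 22.22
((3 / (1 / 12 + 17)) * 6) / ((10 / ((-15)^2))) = 972 / 41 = 23.71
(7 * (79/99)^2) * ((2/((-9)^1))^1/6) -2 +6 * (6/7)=5515985/1852389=2.98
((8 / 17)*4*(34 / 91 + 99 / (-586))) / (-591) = -174640 / 267883161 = -0.00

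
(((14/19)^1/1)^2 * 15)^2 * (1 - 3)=-17287200/130321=-132.65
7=7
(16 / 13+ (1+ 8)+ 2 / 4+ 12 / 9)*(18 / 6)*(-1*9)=-8469 / 26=-325.73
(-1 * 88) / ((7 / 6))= -528 / 7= -75.43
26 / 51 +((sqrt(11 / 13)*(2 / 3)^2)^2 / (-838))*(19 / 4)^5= 26415119 / 960066432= 0.03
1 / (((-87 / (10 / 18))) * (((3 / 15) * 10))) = -5 / 1566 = -0.00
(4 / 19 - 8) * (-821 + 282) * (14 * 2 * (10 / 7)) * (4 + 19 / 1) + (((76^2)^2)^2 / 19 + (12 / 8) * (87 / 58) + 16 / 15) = 66782091650716741 / 1140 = 58580782149751.53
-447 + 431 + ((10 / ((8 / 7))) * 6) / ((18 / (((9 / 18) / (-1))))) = -419 / 24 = -17.46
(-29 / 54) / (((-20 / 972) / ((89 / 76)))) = 23229 / 760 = 30.56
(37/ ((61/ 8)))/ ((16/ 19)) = 703/ 122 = 5.76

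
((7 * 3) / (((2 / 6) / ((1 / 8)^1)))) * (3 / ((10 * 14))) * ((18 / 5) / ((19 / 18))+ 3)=16443 / 15200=1.08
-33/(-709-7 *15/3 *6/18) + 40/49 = 0.86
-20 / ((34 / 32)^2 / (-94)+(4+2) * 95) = -481280 / 13716191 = -0.04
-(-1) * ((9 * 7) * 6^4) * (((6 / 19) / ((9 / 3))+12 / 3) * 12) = 76422528 / 19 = 4022238.32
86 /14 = 43 /7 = 6.14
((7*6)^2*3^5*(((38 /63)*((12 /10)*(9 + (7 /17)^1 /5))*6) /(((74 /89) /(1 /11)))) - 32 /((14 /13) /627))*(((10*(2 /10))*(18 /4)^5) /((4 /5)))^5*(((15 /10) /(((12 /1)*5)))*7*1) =2485474707937425556477885100434982475 /3714609840128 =669107878056926632188805.70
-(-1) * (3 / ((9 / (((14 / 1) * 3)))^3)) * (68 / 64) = 323.94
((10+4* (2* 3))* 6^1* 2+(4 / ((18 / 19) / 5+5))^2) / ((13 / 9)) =893775528 / 3159637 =282.87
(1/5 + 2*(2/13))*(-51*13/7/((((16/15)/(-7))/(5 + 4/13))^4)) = -132485891009558625/1871773696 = -70780934.30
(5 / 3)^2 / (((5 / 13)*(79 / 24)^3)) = 99840 / 493039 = 0.20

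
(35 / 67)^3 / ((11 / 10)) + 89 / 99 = 30626657 / 29775537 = 1.03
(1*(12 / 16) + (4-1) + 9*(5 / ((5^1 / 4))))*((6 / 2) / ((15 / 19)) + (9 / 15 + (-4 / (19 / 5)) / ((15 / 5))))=30581 / 190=160.95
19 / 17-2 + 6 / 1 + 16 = 359 / 17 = 21.12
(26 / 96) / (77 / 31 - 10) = -403 / 11184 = -0.04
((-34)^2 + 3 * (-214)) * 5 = 2570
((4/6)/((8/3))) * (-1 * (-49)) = 49/4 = 12.25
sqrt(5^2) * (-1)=-5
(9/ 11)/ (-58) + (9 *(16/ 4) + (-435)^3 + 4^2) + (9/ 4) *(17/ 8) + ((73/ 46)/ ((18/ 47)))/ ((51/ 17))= -521794774575629/ 6339168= -82312816.85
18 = 18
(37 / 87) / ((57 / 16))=592 / 4959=0.12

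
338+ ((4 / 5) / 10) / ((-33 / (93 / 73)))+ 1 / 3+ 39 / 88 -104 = 113113837 / 481800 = 234.77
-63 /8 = -7.88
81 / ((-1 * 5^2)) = -81 / 25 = -3.24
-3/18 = -1/6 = -0.17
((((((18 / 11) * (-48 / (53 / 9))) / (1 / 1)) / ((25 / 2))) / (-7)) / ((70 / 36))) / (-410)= -139968 / 732029375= -0.00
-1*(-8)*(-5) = -40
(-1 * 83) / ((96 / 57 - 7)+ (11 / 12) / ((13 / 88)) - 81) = 61503 / 59362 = 1.04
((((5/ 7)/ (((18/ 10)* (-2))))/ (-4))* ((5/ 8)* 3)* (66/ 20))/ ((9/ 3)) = 275/ 2688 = 0.10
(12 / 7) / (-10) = -6 / 35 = -0.17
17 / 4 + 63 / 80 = 403 / 80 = 5.04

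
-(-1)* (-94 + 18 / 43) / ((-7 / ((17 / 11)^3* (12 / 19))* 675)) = 79079648 / 1712697525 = 0.05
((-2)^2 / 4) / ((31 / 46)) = 46 / 31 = 1.48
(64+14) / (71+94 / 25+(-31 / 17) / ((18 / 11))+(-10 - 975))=-45900 / 536297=-0.09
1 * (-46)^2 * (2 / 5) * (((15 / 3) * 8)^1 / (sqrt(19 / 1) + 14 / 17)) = -8057728 / 5295 + 9784384 * sqrt(19) / 5295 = 6532.84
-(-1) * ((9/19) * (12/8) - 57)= -2139/38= -56.29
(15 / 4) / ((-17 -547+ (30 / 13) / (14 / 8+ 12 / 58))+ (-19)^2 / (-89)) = -3939585 / 595535948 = -0.01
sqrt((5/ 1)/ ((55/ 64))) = 2.41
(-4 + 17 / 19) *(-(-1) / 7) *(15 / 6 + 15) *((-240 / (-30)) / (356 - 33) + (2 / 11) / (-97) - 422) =21451015270 / 6548179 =3275.87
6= 6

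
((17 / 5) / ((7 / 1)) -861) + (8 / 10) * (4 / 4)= -6018 / 7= -859.71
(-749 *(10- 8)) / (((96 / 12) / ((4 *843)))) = -631407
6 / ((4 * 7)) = 3 / 14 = 0.21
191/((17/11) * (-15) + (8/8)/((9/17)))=-18909/2108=-8.97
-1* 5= -5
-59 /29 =-2.03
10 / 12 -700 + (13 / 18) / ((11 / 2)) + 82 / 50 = -3452107 / 4950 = -697.40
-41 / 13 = -3.15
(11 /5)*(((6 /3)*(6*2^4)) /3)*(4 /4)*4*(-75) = -42240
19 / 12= 1.58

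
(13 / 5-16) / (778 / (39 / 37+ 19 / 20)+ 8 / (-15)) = -0.03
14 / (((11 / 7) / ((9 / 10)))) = 441 / 55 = 8.02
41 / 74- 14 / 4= -109 / 37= -2.95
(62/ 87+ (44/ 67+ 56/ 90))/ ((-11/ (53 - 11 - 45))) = 174134/ 320595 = 0.54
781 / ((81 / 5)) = 3905 / 81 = 48.21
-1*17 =-17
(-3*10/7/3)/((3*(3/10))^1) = -100/63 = -1.59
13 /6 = 2.17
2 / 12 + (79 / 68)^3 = 1.73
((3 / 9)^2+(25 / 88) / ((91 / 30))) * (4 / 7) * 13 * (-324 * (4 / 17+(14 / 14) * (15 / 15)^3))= -608.81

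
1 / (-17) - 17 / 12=-301 / 204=-1.48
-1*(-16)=16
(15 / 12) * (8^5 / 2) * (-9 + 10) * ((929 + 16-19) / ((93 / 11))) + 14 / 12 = 417218777 / 186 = 2243111.70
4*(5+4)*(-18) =-648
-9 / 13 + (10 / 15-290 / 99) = -2.95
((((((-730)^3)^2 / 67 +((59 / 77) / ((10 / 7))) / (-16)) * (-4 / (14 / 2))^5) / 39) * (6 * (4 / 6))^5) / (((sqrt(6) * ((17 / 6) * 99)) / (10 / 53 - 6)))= 684525417379356501213184 * sqrt(6) / 54864494685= 30561440475702.21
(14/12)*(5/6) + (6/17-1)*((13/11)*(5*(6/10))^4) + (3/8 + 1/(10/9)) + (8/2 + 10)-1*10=-340847/6120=-55.69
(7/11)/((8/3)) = 0.24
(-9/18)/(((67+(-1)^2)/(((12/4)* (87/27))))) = -29/408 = -0.07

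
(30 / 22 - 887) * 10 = -97420 / 11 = -8856.36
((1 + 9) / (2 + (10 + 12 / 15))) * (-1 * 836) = -5225 / 8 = -653.12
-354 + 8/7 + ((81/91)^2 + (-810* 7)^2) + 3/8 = 2129777028451/66248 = 32148548.31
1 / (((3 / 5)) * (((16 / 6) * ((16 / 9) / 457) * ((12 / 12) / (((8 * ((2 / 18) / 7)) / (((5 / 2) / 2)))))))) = 457 / 28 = 16.32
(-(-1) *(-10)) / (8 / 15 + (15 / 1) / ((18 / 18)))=-150 / 233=-0.64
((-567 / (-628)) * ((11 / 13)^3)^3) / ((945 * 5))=7073843073 / 166490640156100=0.00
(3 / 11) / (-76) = -3 / 836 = -0.00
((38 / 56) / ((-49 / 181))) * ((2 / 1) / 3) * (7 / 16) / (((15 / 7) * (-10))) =3439 / 100800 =0.03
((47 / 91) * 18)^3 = 605495736 / 753571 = 803.50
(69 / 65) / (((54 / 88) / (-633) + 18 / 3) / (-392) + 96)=83704544 / 7568595515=0.01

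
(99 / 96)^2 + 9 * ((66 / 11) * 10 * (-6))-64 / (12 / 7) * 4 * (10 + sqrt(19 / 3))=-14537533 / 3072-448 * sqrt(57) / 9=-5108.08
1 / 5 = 0.20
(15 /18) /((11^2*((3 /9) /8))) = 20 /121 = 0.17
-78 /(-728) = 3 /28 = 0.11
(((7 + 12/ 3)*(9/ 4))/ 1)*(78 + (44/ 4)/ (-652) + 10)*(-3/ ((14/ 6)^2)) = -21905235/ 18256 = -1199.89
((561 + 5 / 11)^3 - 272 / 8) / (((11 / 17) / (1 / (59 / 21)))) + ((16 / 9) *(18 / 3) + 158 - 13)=252296917116535 / 2591457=97357169.00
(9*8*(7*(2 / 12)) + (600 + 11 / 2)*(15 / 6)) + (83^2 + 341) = 35311 / 4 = 8827.75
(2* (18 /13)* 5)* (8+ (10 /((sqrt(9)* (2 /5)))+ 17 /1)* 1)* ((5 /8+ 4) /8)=13875 /52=266.83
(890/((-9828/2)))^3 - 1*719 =-719.01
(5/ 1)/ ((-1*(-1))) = 5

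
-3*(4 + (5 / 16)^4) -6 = -1181523 / 65536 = -18.03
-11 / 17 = -0.65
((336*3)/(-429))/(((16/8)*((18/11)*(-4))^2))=-77/2808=-0.03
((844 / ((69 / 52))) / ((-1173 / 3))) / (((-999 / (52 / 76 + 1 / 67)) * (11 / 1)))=39060320 / 377409150063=0.00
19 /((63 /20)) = 6.03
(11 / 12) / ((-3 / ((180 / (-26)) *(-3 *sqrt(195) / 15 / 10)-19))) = 209 / 36-11 *sqrt(195) / 260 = 5.21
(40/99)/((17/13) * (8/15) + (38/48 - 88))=-20800/4453581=-0.00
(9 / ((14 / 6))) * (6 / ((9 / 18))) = 324 / 7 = 46.29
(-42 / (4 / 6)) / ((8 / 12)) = -189 / 2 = -94.50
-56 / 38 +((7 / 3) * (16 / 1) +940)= 55624 / 57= 975.86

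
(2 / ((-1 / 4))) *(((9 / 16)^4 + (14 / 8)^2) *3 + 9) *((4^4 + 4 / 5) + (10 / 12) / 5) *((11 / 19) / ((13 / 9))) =-23710172211 / 1556480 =-15233.20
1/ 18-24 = -431/ 18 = -23.94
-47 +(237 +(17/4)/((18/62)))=7367/36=204.64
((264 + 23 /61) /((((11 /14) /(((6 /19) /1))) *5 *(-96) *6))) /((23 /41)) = -4628449 /70374480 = -0.07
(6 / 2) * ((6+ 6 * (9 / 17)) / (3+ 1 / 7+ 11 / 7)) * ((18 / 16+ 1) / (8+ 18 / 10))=195 / 154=1.27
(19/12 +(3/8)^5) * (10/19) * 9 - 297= -90109257/311296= -289.46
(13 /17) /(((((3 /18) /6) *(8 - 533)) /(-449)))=70044 /2975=23.54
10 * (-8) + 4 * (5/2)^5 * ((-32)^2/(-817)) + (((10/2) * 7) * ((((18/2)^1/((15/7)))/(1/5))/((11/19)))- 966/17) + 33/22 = 196970583/305558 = 644.63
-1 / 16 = -0.06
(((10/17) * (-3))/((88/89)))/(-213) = 0.01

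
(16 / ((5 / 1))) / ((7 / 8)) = 128 / 35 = 3.66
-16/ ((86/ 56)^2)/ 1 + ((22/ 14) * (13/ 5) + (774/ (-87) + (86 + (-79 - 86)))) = -90.60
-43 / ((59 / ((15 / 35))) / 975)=-125775 / 413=-304.54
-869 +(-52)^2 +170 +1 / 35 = 70176 / 35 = 2005.03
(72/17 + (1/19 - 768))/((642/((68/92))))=-246679/280554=-0.88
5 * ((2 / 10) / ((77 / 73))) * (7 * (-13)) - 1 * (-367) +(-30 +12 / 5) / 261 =1342774 / 4785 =280.62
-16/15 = -1.07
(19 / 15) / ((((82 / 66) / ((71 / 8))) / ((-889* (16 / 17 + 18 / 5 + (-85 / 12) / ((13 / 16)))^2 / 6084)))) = -23.07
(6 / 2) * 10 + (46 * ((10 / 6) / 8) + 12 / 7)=3469 / 84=41.30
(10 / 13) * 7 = 70 / 13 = 5.38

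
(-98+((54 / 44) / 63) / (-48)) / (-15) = 80491 / 12320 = 6.53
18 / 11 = 1.64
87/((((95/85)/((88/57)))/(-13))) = -563992/361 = -1562.30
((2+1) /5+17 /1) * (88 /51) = 30.37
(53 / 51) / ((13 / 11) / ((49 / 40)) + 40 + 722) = 0.00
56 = 56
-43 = -43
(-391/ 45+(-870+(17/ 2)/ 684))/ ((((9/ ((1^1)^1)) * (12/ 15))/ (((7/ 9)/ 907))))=-42071029/ 402011424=-0.10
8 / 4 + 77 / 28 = 19 / 4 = 4.75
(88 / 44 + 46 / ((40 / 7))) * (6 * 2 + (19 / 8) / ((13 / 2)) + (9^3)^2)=1110950115 / 208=5341106.32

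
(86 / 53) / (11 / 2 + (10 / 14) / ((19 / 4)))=22876 / 79659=0.29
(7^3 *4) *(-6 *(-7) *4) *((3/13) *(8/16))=345744/13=26595.69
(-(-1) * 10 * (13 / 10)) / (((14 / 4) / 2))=52 / 7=7.43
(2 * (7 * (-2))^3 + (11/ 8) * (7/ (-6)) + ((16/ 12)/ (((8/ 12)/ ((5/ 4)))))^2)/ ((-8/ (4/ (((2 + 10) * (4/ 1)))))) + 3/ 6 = 265505/ 4608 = 57.62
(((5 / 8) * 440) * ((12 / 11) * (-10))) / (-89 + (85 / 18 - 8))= 54000 / 1661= 32.51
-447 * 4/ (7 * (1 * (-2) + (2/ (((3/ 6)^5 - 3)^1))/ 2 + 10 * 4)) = -84930/ 12523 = -6.78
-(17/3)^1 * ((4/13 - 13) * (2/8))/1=935/52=17.98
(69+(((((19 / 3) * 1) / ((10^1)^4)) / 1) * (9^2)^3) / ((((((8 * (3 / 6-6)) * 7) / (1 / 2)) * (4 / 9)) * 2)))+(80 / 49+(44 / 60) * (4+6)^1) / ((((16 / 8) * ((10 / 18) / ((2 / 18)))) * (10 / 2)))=70956159523 / 1034880000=68.56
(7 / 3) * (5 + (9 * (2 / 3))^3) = 1547 / 3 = 515.67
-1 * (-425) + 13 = 438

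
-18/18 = -1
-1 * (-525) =525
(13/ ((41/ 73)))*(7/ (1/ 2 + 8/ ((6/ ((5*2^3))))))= 39858/ 13243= 3.01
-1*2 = -2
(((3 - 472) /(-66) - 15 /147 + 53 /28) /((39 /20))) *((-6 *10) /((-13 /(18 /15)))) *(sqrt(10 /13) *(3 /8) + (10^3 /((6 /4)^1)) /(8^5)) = 8.83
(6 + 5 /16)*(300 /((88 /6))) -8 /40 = 113449 /880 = 128.92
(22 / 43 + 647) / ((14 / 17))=473331 / 602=786.26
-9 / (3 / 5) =-15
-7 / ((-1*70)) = 1 / 10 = 0.10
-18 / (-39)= 6 / 13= 0.46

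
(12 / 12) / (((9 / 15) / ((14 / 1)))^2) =4900 / 9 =544.44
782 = 782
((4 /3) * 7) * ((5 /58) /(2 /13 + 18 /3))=91 /696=0.13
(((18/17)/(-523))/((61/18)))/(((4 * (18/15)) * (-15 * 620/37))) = 333/672515240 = 0.00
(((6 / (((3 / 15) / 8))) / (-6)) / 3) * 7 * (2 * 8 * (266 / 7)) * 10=-1702400 / 3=-567466.67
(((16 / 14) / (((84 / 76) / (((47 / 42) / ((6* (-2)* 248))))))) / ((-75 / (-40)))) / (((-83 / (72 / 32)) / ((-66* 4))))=-19646 / 13238085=-0.00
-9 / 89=-0.10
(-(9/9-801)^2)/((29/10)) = -6400000/29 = -220689.66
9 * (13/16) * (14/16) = 819/128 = 6.40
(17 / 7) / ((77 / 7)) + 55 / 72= 5459 / 5544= 0.98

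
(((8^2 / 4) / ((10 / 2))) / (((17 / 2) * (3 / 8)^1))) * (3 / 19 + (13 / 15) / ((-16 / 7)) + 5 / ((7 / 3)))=981392 / 508725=1.93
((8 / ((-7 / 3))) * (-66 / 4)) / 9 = 44 / 7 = 6.29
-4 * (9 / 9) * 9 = -36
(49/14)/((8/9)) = 63/16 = 3.94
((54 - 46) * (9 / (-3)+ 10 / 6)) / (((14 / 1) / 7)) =-16 / 3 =-5.33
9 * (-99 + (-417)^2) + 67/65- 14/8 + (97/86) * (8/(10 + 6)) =4371687016/2795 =1564109.84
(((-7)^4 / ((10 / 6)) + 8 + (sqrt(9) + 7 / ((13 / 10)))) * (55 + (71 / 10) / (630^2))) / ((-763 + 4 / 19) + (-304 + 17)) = -8183227326577 / 107203516875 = -76.33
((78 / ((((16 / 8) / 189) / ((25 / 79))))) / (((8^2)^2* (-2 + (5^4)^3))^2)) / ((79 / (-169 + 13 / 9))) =-7719075 / 1560249974436864104706605056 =-0.00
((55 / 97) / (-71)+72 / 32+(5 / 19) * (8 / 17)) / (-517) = -21051369 / 4600268068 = -0.00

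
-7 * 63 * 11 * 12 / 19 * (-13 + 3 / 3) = 698544 / 19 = 36765.47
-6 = -6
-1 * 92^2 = -8464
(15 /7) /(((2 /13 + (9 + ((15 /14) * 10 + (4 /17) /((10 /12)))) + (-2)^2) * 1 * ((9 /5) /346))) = 4779125 /280206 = 17.06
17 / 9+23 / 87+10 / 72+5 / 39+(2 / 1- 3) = 19277 / 13572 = 1.42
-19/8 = -2.38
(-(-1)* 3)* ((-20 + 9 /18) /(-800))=117 /1600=0.07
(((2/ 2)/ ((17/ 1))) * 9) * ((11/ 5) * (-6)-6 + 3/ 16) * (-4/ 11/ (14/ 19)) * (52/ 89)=3381183/ 1165010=2.90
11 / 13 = 0.85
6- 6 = 0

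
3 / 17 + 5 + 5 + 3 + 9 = 377 / 17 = 22.18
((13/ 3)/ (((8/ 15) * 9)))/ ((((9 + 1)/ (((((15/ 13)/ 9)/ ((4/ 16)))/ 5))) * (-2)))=-1/ 216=-0.00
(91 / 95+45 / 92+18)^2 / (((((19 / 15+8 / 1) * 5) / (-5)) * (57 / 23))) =-28888781089 / 1754257840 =-16.47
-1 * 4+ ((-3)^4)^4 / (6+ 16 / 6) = 129140059 / 26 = 4966925.35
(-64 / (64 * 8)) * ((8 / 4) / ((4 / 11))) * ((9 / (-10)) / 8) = 99 / 1280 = 0.08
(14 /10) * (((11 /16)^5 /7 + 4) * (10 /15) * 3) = 29521179 /2621440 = 11.26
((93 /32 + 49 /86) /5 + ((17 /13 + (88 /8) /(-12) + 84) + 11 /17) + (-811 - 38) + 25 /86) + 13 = -3420970591 /4561440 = -749.98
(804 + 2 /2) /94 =805 /94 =8.56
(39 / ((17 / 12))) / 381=156 / 2159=0.07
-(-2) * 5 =10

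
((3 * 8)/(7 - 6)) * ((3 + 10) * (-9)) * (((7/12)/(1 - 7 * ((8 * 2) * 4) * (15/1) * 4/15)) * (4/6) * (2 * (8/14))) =416/597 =0.70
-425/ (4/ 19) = -8075/ 4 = -2018.75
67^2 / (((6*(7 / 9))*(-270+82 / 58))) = -390543 / 109046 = -3.58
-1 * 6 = -6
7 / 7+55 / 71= 126 / 71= 1.77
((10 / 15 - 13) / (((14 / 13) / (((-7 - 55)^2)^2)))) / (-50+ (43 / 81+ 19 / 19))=3690389916 / 1057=3491381.19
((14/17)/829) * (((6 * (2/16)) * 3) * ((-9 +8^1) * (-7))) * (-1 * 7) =-3087/28186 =-0.11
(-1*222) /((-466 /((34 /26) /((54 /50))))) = 15725 /27261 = 0.58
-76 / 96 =-19 / 24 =-0.79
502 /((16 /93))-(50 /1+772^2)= -4744929 /8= -593116.12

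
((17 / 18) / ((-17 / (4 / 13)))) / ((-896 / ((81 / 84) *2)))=3 / 81536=0.00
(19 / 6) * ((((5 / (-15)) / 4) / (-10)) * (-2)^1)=-19 / 360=-0.05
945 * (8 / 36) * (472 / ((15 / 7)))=46256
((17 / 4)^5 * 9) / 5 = 12778713 / 5120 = 2495.84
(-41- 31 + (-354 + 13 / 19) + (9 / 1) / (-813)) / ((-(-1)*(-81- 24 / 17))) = 37230136 / 7213749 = 5.16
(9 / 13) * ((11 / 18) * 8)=44 / 13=3.38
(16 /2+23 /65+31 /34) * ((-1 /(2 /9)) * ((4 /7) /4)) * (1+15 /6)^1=-184293 /8840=-20.85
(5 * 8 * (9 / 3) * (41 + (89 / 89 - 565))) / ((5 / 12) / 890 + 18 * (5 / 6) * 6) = -134055360 / 192241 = -697.33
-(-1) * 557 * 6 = 3342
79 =79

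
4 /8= 1 /2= 0.50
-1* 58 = -58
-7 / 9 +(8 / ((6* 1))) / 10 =-29 / 45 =-0.64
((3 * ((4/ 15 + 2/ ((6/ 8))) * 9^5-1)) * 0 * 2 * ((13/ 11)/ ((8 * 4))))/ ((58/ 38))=0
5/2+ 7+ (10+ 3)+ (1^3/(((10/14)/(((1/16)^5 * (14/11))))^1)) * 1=648806449/28835840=22.50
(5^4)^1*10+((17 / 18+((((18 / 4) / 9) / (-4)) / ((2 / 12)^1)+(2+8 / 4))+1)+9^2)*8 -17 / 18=124895 / 18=6938.61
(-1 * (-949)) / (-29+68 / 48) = -11388 / 331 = -34.40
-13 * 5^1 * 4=-260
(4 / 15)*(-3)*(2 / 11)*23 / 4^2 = -23 / 110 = -0.21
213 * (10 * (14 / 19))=29820 / 19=1569.47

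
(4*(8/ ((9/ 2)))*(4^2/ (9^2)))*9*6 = 75.85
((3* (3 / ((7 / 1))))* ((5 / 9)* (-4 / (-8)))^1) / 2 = 5 / 28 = 0.18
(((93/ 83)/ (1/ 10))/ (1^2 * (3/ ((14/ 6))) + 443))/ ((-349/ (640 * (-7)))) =2916480/ 9008737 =0.32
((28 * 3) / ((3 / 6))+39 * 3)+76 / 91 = 26011 / 91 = 285.84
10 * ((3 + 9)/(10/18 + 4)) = 1080/41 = 26.34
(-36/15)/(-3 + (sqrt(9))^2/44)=176/205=0.86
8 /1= 8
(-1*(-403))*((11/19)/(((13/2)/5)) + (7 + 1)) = 64666/19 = 3403.47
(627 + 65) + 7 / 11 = 692.64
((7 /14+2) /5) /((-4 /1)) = -1 /8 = -0.12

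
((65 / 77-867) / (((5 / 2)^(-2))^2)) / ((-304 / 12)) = 62525625 / 46816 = 1335.56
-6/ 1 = -6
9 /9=1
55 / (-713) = -55 / 713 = -0.08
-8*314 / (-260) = 628 / 65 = 9.66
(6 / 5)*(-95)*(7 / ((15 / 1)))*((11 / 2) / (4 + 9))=-1463 / 65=-22.51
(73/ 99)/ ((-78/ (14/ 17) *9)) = -511/ 590733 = -0.00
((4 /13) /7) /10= 2 /455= 0.00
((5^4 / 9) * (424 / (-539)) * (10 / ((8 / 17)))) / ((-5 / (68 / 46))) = 38292500 / 111573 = 343.21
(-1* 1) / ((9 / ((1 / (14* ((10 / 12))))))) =-1 / 105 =-0.01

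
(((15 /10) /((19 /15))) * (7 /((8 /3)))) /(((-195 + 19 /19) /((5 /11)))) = -4725 /648736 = -0.01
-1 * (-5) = 5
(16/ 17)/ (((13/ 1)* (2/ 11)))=88/ 221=0.40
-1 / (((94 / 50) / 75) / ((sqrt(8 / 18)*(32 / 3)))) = -40000 / 141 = -283.69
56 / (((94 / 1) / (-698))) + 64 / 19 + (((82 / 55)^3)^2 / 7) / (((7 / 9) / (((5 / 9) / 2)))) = -99780700022434184 / 242244358365625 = -411.90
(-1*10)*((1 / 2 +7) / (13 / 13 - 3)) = 75 / 2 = 37.50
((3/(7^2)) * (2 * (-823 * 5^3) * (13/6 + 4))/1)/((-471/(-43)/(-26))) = 4255527250/23079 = 184389.59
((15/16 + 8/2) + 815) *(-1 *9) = -118071/16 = -7379.44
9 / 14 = 0.64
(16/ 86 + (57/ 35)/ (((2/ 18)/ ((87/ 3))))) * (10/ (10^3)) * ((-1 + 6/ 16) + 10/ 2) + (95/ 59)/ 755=5702333419/ 306469600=18.61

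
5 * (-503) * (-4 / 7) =10060 / 7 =1437.14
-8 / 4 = -2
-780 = -780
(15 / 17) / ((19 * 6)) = 5 / 646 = 0.01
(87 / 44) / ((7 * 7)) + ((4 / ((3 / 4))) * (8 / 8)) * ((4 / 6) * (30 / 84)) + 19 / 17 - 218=-71110357 / 329868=-215.57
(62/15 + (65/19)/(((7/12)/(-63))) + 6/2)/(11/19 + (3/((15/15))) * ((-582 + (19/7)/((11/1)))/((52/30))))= 206740534/574165545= 0.36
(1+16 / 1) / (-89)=-17 / 89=-0.19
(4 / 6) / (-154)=-1 / 231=-0.00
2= 2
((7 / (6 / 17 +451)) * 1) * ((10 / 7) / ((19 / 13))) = 2210 / 145787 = 0.02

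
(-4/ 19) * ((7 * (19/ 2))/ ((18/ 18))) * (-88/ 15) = 1232/ 15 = 82.13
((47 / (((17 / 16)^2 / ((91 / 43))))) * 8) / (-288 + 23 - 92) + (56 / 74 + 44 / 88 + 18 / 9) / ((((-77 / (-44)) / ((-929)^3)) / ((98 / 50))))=-1714465281622308622 / 586243725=-2924492337.42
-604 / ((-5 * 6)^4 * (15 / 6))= -151 / 506250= -0.00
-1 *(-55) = 55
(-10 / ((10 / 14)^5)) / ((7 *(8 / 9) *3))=-7203 / 2500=-2.88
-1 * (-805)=805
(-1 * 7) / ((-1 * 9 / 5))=35 / 9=3.89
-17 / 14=-1.21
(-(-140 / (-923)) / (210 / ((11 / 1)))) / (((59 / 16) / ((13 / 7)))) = -352 / 87969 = -0.00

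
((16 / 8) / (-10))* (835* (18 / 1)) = -3006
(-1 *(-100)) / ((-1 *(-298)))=50 / 149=0.34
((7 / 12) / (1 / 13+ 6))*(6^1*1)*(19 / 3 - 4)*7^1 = 4459 / 474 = 9.41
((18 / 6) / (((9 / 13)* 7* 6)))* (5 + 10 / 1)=1.55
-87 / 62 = -1.40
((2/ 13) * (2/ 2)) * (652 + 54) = 1412/ 13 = 108.62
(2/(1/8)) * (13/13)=16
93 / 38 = 2.45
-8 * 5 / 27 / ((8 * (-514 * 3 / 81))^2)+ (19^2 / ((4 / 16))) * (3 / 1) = 9155976441 / 2113568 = 4332.00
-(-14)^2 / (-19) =196 / 19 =10.32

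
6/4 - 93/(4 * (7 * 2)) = -9/56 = -0.16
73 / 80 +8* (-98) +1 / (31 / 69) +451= -818057 / 2480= -329.86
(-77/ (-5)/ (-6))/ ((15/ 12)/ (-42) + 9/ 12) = -196/ 55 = -3.56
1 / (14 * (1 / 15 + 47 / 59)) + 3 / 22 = 25779 / 117656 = 0.22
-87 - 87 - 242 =-416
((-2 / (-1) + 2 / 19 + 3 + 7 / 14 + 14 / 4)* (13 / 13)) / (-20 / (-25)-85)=-865 / 7999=-0.11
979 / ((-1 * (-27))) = 979 / 27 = 36.26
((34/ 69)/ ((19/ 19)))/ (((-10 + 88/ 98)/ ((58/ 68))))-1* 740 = -22774181/ 30774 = -740.05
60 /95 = 12 /19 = 0.63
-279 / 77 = -3.62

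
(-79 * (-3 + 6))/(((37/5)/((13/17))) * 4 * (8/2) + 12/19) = -292695/191996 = -1.52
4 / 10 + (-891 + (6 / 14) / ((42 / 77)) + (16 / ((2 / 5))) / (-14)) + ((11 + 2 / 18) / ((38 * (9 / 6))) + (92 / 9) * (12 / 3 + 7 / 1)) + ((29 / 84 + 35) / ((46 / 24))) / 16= -5146399499 / 6607440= -778.88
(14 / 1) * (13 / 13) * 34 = 476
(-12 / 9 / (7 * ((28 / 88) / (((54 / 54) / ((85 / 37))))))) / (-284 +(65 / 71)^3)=1165358216 / 1266644377005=0.00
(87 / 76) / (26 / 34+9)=1479 / 12616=0.12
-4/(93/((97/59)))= -388/5487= -0.07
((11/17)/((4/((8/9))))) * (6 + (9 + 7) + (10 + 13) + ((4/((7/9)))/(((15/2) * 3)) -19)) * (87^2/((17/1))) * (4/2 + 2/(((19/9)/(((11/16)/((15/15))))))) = 100660131/22610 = 4452.02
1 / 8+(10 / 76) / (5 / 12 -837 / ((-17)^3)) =1836691 / 5260568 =0.35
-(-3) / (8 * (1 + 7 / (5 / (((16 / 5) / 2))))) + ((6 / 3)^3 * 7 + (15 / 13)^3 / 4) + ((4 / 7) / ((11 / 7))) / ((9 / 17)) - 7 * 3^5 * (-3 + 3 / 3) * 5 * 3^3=2397720985901 / 5220072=459327.19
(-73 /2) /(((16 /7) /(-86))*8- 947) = 21973 /570222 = 0.04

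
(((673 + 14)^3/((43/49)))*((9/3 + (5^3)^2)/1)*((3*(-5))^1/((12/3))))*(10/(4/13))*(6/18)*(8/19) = -80696194527557700/817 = -98771351930915.18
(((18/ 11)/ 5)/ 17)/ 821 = 18/ 767635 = 0.00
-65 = -65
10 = 10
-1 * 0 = 0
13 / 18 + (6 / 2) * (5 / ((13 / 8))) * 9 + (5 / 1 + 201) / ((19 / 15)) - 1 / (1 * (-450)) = 13695511 / 55575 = 246.43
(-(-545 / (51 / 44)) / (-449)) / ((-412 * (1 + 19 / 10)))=59950 / 68399313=0.00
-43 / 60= -0.72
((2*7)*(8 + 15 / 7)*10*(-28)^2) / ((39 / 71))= 79042880 / 39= 2026740.51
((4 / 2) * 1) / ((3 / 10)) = 6.67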